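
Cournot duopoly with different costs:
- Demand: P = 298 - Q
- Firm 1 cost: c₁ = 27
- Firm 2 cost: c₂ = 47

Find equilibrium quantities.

q₁* = 97.0, q₂* = 77.0

Work:
Reaction: q₁ = (298 - 27 - q₂)/2
Reaction: q₂ = (298 - 47 - q₁)/2
Solve simultaneously:
q₁* = (298 - 2×27 + 47)/3 = 97.0
q₂* = (298 - 2×47 + 27)/3 = 77.0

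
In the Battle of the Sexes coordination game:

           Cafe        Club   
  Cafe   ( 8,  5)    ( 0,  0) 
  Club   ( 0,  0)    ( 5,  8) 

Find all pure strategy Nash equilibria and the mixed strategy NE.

Pure NE: (Cafe, Cafe) and (Club, Club); Mixed NE: p = 0.6154, q = 0.3846

Work:
Check pure NE:
(Cafe, Cafe): (8, 5) - no unilateral deviation beneficial
(Club, Club): (5, 8) - no unilateral deviation beneficial
Mixed NE: P1 plays Cafe with p = 0.6154, P2 plays Cafe with q = 0.3846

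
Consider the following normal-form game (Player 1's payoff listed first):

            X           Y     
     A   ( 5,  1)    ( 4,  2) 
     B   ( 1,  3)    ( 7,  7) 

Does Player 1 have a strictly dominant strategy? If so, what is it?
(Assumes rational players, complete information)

No strictly dominant strategy exists for Player 1

Work:
A strategy strictly dominates another if it gives a strictly higher payoff against every opponent action. Compare each pair of P1's strategies column-by-column:
  A vs B: [5 vs 1, 4 vs 7] → A does not strictly dominate B (column Y: 4 ≤ 7)
  B vs A: [1 vs 5, 7 vs 4] → B does not strictly dominate A (column X: 1 ≤ 5)
No single strategy strictly dominates all others → no strictly dominant strategy.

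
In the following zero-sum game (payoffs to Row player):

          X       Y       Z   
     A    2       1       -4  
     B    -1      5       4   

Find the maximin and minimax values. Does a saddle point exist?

Maximin = -1, Minimax = 2, Saddle: False

Work:
Row minimums: [-4, -1] → maximin = -1
Column maximums: [2, 5, 4] → minimax = 2
No saddle point (maximin ≠ minimax). Mixed strategy needed.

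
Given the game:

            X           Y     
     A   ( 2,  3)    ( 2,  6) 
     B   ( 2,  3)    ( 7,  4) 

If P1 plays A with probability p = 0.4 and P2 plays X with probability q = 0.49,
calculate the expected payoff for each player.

E[P1] = 3.53, E[P2] = 3.918

Work:
E[P1] = p·q·π₁(A,X) + p·(1-q)·π₁(A,Y) + (1-p)·q·π₁(B,X) + (1-p)·(1-q)·π₁(B,Y)
= 0.4·0.49·2 + 0.4·0.51·2 + 0.6·0.49·2 + 0.6·0.51·7
= 3.53

E[P2] = 3.918 (similar calculation)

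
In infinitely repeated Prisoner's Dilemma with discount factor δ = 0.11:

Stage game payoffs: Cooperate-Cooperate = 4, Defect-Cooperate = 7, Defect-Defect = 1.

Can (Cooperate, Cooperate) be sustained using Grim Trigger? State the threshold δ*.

δ* = 0.5; since δ = 0.11 < 0.5, cooperation cannot be sustained

Work:
For Grim Trigger:
Cooperate forever: 4/(1-δ)
Defect then punished: 7 + 1·δ/(1-δ)
Need: 4/(1-δ) ≥ 7 + 1·δ/(1-δ)
Solving: δ ≥ (T-R)/(T-P) = (7-4)/(7-1) = 0.5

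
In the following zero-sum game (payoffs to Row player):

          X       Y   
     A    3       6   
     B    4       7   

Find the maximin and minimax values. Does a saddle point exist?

Maximin = 4, Minimax = 4, Saddle: True

Work:
Row minimums: [3, 4] → maximin = 4
Column maximums: [4, 7] → minimax = 4
Saddle point exists! Game value = 4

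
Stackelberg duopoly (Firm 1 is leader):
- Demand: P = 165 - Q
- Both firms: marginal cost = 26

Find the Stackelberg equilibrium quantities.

q₁* (leader) = 69.5, q₂* (follower) = 34.75

Work:
Follower's reaction: q₂ = (a - c - q₁)/2
Leader substitutes: π₁ = q₁·(a - q₁ - (a-c-q₁)/2 - c)
FOC: q₁* = (165 - 26)/2 = 69.50
Then: q₂* = (165 - 26 - 69.5)/2 = 34.75
Leader has first-mover advantage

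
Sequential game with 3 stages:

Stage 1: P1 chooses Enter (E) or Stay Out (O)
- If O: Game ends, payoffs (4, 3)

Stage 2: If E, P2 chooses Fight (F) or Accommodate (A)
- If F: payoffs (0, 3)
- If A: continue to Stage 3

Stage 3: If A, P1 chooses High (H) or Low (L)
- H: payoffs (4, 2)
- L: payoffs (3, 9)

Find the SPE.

SPE: (O, F, H); Outcome (4, 3)

Work:
Stage 3: P1 chooses H (4 vs 3)
Stage 2: P2: F->3, A->2 (anticipating H). Choose F
Stage 1: P1: O->4, E->0 (anticipating F, H). Choose O
SPE path: O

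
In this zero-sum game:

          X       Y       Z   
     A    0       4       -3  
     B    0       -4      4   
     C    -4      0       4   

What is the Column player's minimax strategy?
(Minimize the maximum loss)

Column should play X, value = 0

Work:
Column player minimizes Row's maximum payoff:
Column X: max payoff to Row = 0
Column Y: max payoff to Row = 4
Column Z: max payoff to Row = 4
Minimum is 0, achieved by column X.
Minimax strategy: X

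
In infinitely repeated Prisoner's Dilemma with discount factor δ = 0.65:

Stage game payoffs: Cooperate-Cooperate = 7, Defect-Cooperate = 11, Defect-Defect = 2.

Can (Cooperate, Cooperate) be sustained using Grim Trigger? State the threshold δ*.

δ* = 0.4444; since δ = 0.65 ≥ 0.4444, cooperation can be sustained

Work:
For Grim Trigger:
Cooperate forever: 7/(1-δ)
Defect then punished: 11 + 2·δ/(1-δ)
Need: 7/(1-δ) ≥ 11 + 2·δ/(1-δ)
Solving: δ ≥ (T-R)/(T-P) = (11-7)/(11-2) = 0.4444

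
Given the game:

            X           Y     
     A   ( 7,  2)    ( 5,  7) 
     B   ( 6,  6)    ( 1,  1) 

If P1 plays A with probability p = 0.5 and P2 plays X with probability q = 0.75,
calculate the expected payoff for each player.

E[P1] = 5.625, E[P2] = 4.0

Work:
E[P1] = p·q·π₁(A,X) + p·(1-q)·π₁(A,Y) + (1-p)·q·π₁(B,X) + (1-p)·(1-q)·π₁(B,Y)
= 0.5·0.75·7 + 0.5·0.25·5 + 0.5·0.75·6 + 0.5·0.25·1
= 5.625

E[P2] = 4.0 (similar calculation)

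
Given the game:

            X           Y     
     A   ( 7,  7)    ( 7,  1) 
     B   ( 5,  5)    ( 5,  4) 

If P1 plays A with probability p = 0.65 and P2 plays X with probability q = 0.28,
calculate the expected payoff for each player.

E[P1] = 6.3, E[P2] = 3.24

Work:
E[P1] = p·q·π₁(A,X) + p·(1-q)·π₁(A,Y) + (1-p)·q·π₁(B,X) + (1-p)·(1-q)·π₁(B,Y)
= 0.65·0.28·7 + 0.65·0.72·7 + 0.35·0.28·5 + 0.35·0.72·5
= 6.3

E[P2] = 3.24 (similar calculation)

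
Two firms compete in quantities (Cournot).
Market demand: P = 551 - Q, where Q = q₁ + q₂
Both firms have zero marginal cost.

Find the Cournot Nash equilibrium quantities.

q₁* = q₂* = 183.67; P* = 183.67

Work:
Profit: π_i = P·q_i = (a - q_i - q_j)·q_i
FOC: ∂π_i/∂q_i = a - 2q_i - q_j = 0
Reaction function: q_i = (551 - q_j)/2
Symmetry: q* = 551/3 = 183.67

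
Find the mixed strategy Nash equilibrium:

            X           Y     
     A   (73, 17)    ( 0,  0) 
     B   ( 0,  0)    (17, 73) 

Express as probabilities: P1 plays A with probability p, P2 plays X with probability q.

p = 0.8111, q = 0.1889

Work:
Find probabilities that make opponent indifferent:
P2 chooses q to make P1 indifferent between A and B
P1 chooses p to make P2 indifferent between X and Y
Mixed NE: P1 plays (A: 0.8111, B: 0.1889), P2 plays (X: 0.1889, Y: 0.8111)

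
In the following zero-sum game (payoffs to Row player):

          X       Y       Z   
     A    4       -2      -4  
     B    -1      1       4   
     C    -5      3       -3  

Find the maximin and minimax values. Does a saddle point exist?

Maximin = -1, Minimax = 3, Saddle: False

Work:
Row minimums: [-4, -1, -5] → maximin = -1
Column maximums: [4, 3, 4] → minimax = 3
No saddle point (maximin ≠ minimax). Mixed strategy needed.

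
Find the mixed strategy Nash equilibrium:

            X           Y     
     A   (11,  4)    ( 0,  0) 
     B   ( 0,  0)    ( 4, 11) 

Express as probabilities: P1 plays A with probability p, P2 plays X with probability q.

p = 0.7333, q = 0.2667

Work:
Find probabilities that make opponent indifferent:
P2 chooses q to make P1 indifferent between A and B
P1 chooses p to make P2 indifferent between X and Y
Mixed NE: P1 plays (A: 0.7333, B: 0.2667), P2 plays (X: 0.2667, Y: 0.7333)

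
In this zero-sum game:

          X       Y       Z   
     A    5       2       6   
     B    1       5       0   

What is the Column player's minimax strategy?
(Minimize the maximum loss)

Column should play X or Y (all achieve the minimum), value = 5

Work:
Column player minimizes Row's maximum payoff:
Column X: max payoff to Row = 5
Column Y: max payoff to Row = 5
Column Z: max payoff to Row = 6
Minimum is 5, achieved by columns X, Y (tied).
Each of X or Y is a minimax strategy.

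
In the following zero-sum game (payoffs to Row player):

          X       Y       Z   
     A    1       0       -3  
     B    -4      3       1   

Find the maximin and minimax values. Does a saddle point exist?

Maximin = -3, Minimax = 1, Saddle: False

Work:
Row minimums: [-3, -4] → maximin = -3
Column maximums: [1, 3, 1] → minimax = 1
No saddle point (maximin ≠ minimax). Mixed strategy needed.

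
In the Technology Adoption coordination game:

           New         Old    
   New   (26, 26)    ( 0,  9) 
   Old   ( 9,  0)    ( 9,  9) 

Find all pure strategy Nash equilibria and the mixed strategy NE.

Pure NE: (New, New) and (Old, Old); Mixed NE: p = 0.3462, q = 0.3462

Work:
Check pure NE:
(New, New): (26, 26) - no unilateral deviation beneficial
(Old, Old): (9, 9) - no unilateral deviation beneficial
Mixed NE: P1 plays New with p = 0.3462, P2 plays New with q = 0.3462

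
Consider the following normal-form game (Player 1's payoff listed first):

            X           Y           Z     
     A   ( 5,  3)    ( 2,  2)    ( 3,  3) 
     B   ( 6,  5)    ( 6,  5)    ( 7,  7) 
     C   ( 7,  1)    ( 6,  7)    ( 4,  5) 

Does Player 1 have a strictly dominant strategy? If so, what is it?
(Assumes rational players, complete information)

No strictly dominant strategy exists for Player 1

Work:
A strategy strictly dominates another if it gives a strictly higher payoff against every opponent action. Compare each pair of P1's strategies column-by-column:
  A vs B: [5 vs 6, 2 vs 6, 3 vs 7] → A does not strictly dominate B (column X: 5 ≤ 6)
  A vs C: [5 vs 7, 2 vs 6, 3 vs 4] → A does not strictly dominate C (column X: 5 ≤ 7)
  B vs A: [6 vs 5, 6 vs 2, 7 vs 3] → B strictly dominates A
  B vs C: [6 vs 7, 6 vs 6, 7 vs 4] → B does not strictly dominate C (column X: 6 ≤ 7)
  C vs A: [7 vs 5, 6 vs 2, 4 vs 3] → C strictly dominates A
  C vs B: [7 vs 6, 6 vs 6, 4 vs 7] → C does not strictly dominate B (column Y: 6 ≤ 6)
No single strategy strictly dominates all others → no strictly dominant strategy.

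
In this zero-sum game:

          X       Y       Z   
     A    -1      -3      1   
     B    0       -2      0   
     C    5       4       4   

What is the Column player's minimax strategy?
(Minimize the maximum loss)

Column should play Y or Z (all achieve the minimum), value = 4

Work:
Column player minimizes Row's maximum payoff:
Column X: max payoff to Row = 5
Column Y: max payoff to Row = 4
Column Z: max payoff to Row = 4
Minimum is 4, achieved by columns Y, Z (tied).
Each of Y or Z is a minimax strategy.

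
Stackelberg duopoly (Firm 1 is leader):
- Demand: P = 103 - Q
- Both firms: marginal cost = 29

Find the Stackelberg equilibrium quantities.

q₁* (leader) = 37.0, q₂* (follower) = 18.5

Work:
Follower's reaction: q₂ = (a - c - q₁)/2
Leader substitutes: π₁ = q₁·(a - q₁ - (a-c-q₁)/2 - c)
FOC: q₁* = (103 - 29)/2 = 37.00
Then: q₂* = (103 - 29 - 37.0)/2 = 18.50
Leader has first-mover advantage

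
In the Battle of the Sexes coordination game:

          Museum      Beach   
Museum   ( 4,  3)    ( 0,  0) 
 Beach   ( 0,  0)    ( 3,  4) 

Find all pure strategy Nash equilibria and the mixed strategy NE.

Pure NE: (Museum, Museum) and (Beach, Beach); Mixed NE: p = 0.5714, q = 0.4286

Work:
Check pure NE:
(Museum, Museum): (4, 3) - no unilateral deviation beneficial
(Beach, Beach): (3, 4) - no unilateral deviation beneficial
Mixed NE: P1 plays Museum with p = 0.5714, P2 plays Museum with q = 0.4286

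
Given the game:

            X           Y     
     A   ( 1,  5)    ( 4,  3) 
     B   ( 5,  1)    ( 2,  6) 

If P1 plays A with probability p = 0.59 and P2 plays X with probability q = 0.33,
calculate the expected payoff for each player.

E[P1] = 3.0018, E[P2] = 3.9429

Work:
E[P1] = p·q·π₁(A,X) + p·(1-q)·π₁(A,Y) + (1-p)·q·π₁(B,X) + (1-p)·(1-q)·π₁(B,Y)
= 0.59·0.33·1 + 0.59·0.67·4 + 0.41·0.33·5 + 0.41·0.67·2
= 3.0018

E[P2] = 3.9429 (similar calculation)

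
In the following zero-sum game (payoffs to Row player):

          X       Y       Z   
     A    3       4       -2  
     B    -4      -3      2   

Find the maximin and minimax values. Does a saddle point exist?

Maximin = -2, Minimax = 2, Saddle: False

Work:
Row minimums: [-2, -4] → maximin = -2
Column maximums: [3, 4, 2] → minimax = 2
No saddle point (maximin ≠ minimax). Mixed strategy needed.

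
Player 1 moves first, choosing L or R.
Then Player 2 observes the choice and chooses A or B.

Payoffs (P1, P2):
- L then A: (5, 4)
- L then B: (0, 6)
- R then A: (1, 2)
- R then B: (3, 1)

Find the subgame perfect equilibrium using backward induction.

P1 plays R, P2 plays B after L and A after R; Payoff (1, 2)

Work:
Backward induction:
After L: P2 chooses B → P1 gets 0
After R: P2 chooses A → P1 gets 1
P1 chooses R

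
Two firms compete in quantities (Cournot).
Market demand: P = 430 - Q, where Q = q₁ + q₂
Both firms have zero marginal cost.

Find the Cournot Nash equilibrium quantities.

q₁* = q₂* = 143.33; P* = 143.33

Work:
Profit: π_i = P·q_i = (a - q_i - q_j)·q_i
FOC: ∂π_i/∂q_i = a - 2q_i - q_j = 0
Reaction function: q_i = (430 - q_j)/2
Symmetry: q* = 430/3 = 143.33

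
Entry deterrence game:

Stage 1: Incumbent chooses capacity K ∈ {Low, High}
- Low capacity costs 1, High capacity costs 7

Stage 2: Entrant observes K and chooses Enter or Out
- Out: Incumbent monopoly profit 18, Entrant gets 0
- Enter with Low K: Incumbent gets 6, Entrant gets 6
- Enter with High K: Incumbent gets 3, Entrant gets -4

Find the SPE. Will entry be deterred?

SPE: (High, Enter|Low, Out|High); Entry deterred. Incumbent net profit = 11

Work:
After Low K: Entrant enters (6 > 0)
After High K: Entrant stays out (-4 < 0)
Incumbent: Low → 6−1=5, High → 18−7=11
Incumbent chooses High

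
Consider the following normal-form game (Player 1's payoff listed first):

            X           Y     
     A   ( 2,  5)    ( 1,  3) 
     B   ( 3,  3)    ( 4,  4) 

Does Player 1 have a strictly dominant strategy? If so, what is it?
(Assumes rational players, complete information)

Yes, Player 1's strictly dominant strategy is B

Work:
A strategy strictly dominates another if it gives a strictly higher payoff against every opponent action. Compare each pair of P1's strategies column-by-column:
  A vs B: [2 vs 3, 1 vs 4] → A does not strictly dominate B (column X: 2 ≤ 3)
  B vs A: [3 vs 2, 4 vs 1] → B strictly dominates A
B strictly dominates every other strategy → strictly dominant.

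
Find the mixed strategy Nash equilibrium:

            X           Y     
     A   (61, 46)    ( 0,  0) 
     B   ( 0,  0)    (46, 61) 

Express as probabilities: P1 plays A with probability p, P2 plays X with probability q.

p = 0.5701, q = 0.4299

Work:
Find probabilities that make opponent indifferent:
P2 chooses q to make P1 indifferent between A and B
P1 chooses p to make P2 indifferent between X and Y
Mixed NE: P1 plays (A: 0.5701, B: 0.4299), P2 plays (X: 0.4299, Y: 0.5701)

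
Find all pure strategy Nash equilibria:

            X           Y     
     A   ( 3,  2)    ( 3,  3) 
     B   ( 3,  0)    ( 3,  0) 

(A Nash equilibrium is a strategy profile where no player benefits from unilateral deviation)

Nash equilibrium: (A, Y), (B, X), (B, Y)

Work:
Best responses:
  P1 vs X: payoffs [3, 3] → best response A/B (payoff 3)
  P1 vs Y: payoffs [3, 3] → best response A/B (payoff 3)
  P2 vs A: payoffs [2, 3] → best response Y (payoff 3)
  P2 vs B: payoffs [0, 0] → best response X/Y (payoff 0)
Mutual best responses: (A,Y), (B,X), (B,Y) → Nash equilibria.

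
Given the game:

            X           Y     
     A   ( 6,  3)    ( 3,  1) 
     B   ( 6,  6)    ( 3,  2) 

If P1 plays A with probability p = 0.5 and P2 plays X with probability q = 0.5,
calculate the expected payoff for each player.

E[P1] = 4.5, E[P2] = 3.0

Work:
E[P1] = p·q·π₁(A,X) + p·(1-q)·π₁(A,Y) + (1-p)·q·π₁(B,X) + (1-p)·(1-q)·π₁(B,Y)
= 0.5·0.5·6 + 0.5·0.5·3 + 0.5·0.5·6 + 0.5·0.5·3
= 4.5

E[P2] = 3.0 (similar calculation)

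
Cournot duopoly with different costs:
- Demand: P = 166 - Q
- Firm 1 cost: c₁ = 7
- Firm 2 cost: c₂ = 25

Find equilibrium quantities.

q₁* = 59.0, q₂* = 41.0

Work:
Reaction: q₁ = (166 - 7 - q₂)/2
Reaction: q₂ = (166 - 25 - q₁)/2
Solve simultaneously:
q₁* = (166 - 2×7 + 25)/3 = 59.0
q₂* = (166 - 2×25 + 7)/3 = 41.0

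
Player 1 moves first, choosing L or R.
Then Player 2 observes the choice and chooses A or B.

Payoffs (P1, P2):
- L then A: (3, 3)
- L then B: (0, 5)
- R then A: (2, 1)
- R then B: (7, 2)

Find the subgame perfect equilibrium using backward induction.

P1 plays R, P2 plays B after L and B after R; Payoff (7, 2)

Work:
Backward induction:
After L: P2 chooses B → P1 gets 0
After R: P2 chooses B → P1 gets 7
P1 chooses R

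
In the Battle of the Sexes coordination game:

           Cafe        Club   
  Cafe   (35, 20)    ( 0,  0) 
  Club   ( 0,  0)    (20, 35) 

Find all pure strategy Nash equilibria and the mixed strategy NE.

Pure NE: (Cafe, Cafe) and (Club, Club); Mixed NE: p = 0.6364, q = 0.3636

Work:
Check pure NE:
(Cafe, Cafe): (35, 20) - no unilateral deviation beneficial
(Club, Club): (20, 35) - no unilateral deviation beneficial
Mixed NE: P1 plays Cafe with p = 0.6364, P2 plays Cafe with q = 0.3636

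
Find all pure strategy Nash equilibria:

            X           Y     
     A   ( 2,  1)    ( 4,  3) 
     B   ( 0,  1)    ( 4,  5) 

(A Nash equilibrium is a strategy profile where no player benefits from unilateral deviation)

Nash equilibrium: (A, Y), (B, Y)

Work:
Best responses:
  P1 vs X: payoffs [2, 0] → best response A (payoff 2)
  P1 vs Y: payoffs [4, 4] → best response A/B (payoff 4)
  P2 vs A: payoffs [1, 3] → best response Y (payoff 3)
  P2 vs B: payoffs [1, 5] → best response Y (payoff 5)
Mutual best responses: (A,Y), (B,Y) → Nash equilibria.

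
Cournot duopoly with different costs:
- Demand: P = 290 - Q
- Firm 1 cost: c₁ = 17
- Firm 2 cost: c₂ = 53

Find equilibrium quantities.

q₁* = 103.0, q₂* = 67.0

Work:
Reaction: q₁ = (290 - 17 - q₂)/2
Reaction: q₂ = (290 - 53 - q₁)/2
Solve simultaneously:
q₁* = (290 - 2×17 + 53)/3 = 103.0
q₂* = (290 - 2×53 + 17)/3 = 67.0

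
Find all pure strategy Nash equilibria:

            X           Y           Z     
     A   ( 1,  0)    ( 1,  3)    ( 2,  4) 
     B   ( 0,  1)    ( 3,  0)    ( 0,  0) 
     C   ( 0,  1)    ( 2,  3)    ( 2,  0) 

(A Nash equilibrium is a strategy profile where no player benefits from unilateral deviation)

Nash equilibrium: (A, Z)

Work:
Best responses:
  P1 vs X: payoffs [1, 0, 0] → best response A (payoff 1)
  P1 vs Y: payoffs [1, 3, 2] → best response B (payoff 3)
  P1 vs Z: payoffs [2, 0, 2] → best response A/C (payoff 2)
  P2 vs A: payoffs [0, 3, 4] → best response Z (payoff 4)
  P2 vs B: payoffs [1, 0, 0] → best response X (payoff 1)
  P2 vs C: payoffs [1, 3, 0] → best response Y (payoff 3)
Mutual best responses: (A,Z) → Nash equilibria.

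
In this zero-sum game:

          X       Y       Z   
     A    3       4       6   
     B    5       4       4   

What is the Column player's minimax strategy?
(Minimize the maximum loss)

Column should play Y, value = 4

Work:
Column player minimizes Row's maximum payoff:
Column X: max payoff to Row = 5
Column Y: max payoff to Row = 4
Column Z: max payoff to Row = 6
Minimum is 4, achieved by column Y.
Minimax strategy: Y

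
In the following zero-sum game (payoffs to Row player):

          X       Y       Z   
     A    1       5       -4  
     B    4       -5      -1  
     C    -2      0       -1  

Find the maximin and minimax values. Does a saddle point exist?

Maximin = -2, Minimax = -1, Saddle: False

Work:
Row minimums: [-4, -5, -2] → maximin = -2
Column maximums: [4, 5, -1] → minimax = -1
No saddle point (maximin ≠ minimax). Mixed strategy needed.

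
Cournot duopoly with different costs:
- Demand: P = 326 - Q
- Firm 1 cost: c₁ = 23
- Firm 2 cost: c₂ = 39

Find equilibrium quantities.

q₁* = 106.33, q₂* = 90.33

Work:
Reaction: q₁ = (326 - 23 - q₂)/2
Reaction: q₂ = (326 - 39 - q₁)/2
Solve simultaneously:
q₁* = (326 - 2×23 + 39)/3 = 106.33
q₂* = (326 - 2×39 + 23)/3 = 90.33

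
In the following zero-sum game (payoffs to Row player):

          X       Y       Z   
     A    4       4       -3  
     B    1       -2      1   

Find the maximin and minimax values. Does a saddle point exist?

Maximin = -2, Minimax = 1, Saddle: False

Work:
Row minimums: [-3, -2] → maximin = -2
Column maximums: [4, 4, 1] → minimax = 1
No saddle point (maximin ≠ minimax). Mixed strategy needed.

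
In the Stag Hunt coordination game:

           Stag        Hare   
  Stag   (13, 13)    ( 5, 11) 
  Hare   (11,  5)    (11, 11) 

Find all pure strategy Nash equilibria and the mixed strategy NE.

Pure NE: (Stag, Stag) and (Hare, Hare); Mixed NE: p = 0.75, q = 0.75

Work:
Check pure NE:
(Stag, Stag): (13, 13) - no unilateral deviation beneficial
(Hare, Hare): (11, 11) - no unilateral deviation beneficial
Mixed NE: P1 plays Stag with p = 0.75, P2 plays Stag with q = 0.75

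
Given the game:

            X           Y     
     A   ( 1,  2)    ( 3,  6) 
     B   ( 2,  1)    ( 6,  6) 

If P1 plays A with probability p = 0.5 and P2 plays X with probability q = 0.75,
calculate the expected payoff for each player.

E[P1] = 2.25, E[P2] = 2.625

Work:
E[P1] = p·q·π₁(A,X) + p·(1-q)·π₁(A,Y) + (1-p)·q·π₁(B,X) + (1-p)·(1-q)·π₁(B,Y)
= 0.5·0.75·1 + 0.5·0.25·3 + 0.5·0.75·2 + 0.5·0.25·6
= 2.25

E[P2] = 2.625 (similar calculation)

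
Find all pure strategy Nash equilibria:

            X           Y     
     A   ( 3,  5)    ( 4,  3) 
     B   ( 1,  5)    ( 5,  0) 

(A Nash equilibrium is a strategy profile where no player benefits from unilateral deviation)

Nash equilibrium: (A, X)

Work:
Best responses:
  P1 vs X: payoffs [3, 1] → best response A (payoff 3)
  P1 vs Y: payoffs [4, 5] → best response B (payoff 5)
  P2 vs A: payoffs [5, 3] → best response X (payoff 5)
  P2 vs B: payoffs [5, 0] → best response X (payoff 5)
Mutual best responses: (A,X) → Nash equilibria.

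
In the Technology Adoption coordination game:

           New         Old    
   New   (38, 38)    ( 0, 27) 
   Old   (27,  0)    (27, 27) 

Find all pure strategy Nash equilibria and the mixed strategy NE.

Pure NE: (New, New) and (Old, Old); Mixed NE: p = 0.7105, q = 0.7105

Work:
Check pure NE:
(New, New): (38, 38) - no unilateral deviation beneficial
(Old, Old): (27, 27) - no unilateral deviation beneficial
Mixed NE: P1 plays New with p = 0.7105, P2 plays New with q = 0.7105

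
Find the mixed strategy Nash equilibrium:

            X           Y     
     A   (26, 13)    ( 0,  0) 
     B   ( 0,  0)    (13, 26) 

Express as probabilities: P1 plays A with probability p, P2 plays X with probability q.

p = 0.6667, q = 0.3333

Work:
Find probabilities that make opponent indifferent:
P2 chooses q to make P1 indifferent between A and B
P1 chooses p to make P2 indifferent between X and Y
Mixed NE: P1 plays (A: 0.6667, B: 0.3333), P2 plays (X: 0.3333, Y: 0.6667)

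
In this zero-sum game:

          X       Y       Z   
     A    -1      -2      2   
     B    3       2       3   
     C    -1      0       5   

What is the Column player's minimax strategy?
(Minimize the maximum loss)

Column should play Y, value = 2

Work:
Column player minimizes Row's maximum payoff:
Column X: max payoff to Row = 3
Column Y: max payoff to Row = 2
Column Z: max payoff to Row = 5
Minimum is 2, achieved by column Y.
Minimax strategy: Y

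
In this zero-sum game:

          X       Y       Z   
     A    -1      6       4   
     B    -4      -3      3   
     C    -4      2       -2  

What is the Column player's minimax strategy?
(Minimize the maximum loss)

Column should play X, value = -1

Work:
Column player minimizes Row's maximum payoff:
Column X: max payoff to Row = -1
Column Y: max payoff to Row = 6
Column Z: max payoff to Row = 4
Minimum is -1, achieved by column X.
Minimax strategy: X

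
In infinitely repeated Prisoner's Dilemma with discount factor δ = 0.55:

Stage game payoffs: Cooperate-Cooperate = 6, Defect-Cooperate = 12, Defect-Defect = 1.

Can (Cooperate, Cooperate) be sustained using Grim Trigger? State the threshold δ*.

δ* = 0.5455; since δ = 0.55 ≥ 0.5455, cooperation can be sustained

Work:
For Grim Trigger:
Cooperate forever: 6/(1-δ)
Defect then punished: 12 + 1·δ/(1-δ)
Need: 6/(1-δ) ≥ 12 + 1·δ/(1-δ)
Solving: δ ≥ (T-R)/(T-P) = (12-6)/(12-1) = 0.5455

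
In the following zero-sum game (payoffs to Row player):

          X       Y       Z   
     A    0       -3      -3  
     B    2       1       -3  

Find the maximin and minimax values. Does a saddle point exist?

Maximin = -3, Minimax = -3, Saddle: True

Work:
Row minimums: [-3, -3] → maximin = -3
Column maximums: [2, 1, -3] → minimax = -3
Saddle point exists! Game value = -3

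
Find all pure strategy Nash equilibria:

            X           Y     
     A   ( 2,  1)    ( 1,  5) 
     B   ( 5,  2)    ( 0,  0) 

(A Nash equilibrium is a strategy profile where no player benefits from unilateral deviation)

Nash equilibrium: (A, Y), (B, X)

Work:
Best responses:
  P1 vs X: payoffs [2, 5] → best response B (payoff 5)
  P1 vs Y: payoffs [1, 0] → best response A (payoff 1)
  P2 vs A: payoffs [1, 5] → best response Y (payoff 5)
  P2 vs B: payoffs [2, 0] → best response X (payoff 2)
Mutual best responses: (A,Y), (B,X) → Nash equilibria.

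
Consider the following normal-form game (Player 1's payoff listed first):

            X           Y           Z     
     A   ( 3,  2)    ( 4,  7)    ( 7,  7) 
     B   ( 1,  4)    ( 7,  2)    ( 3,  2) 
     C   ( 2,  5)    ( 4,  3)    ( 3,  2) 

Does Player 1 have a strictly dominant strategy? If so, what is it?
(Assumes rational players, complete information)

No strictly dominant strategy exists for Player 1

Work:
A strategy strictly dominates another if it gives a strictly higher payoff against every opponent action. Compare each pair of P1's strategies column-by-column:
  A vs B: [3 vs 1, 4 vs 7, 7 vs 3] → A does not strictly dominate B (column Y: 4 ≤ 7)
  A vs C: [3 vs 2, 4 vs 4, 7 vs 3] → A does not strictly dominate C (column Y: 4 ≤ 4)
  B vs A: [1 vs 3, 7 vs 4, 3 vs 7] → B does not strictly dominate A (column X: 1 ≤ 3)
  B vs C: [1 vs 2, 7 vs 4, 3 vs 3] → B does not strictly dominate C (column X: 1 ≤ 2)
  C vs A: [2 vs 3, 4 vs 4, 3 vs 7] → C does not strictly dominate A (column X: 2 ≤ 3)
  C vs B: [2 vs 1, 4 vs 7, 3 vs 3] → C does not strictly dominate B (column Y: 4 ≤ 7)
No single strategy strictly dominates all others → no strictly dominant strategy.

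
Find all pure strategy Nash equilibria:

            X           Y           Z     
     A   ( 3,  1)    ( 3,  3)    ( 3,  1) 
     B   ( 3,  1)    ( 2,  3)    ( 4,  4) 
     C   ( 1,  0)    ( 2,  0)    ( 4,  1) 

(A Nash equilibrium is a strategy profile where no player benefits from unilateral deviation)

Nash equilibrium: (A, Y), (B, Z), (C, Z)

Work:
Best responses:
  P1 vs X: payoffs [3, 3, 1] → best response A/B (payoff 3)
  P1 vs Y: payoffs [3, 2, 2] → best response A (payoff 3)
  P1 vs Z: payoffs [3, 4, 4] → best response B/C (payoff 4)
  P2 vs A: payoffs [1, 3, 1] → best response Y (payoff 3)
  P2 vs B: payoffs [1, 3, 4] → best response Z (payoff 4)
  P2 vs C: payoffs [0, 0, 1] → best response Z (payoff 1)
Mutual best responses: (A,Y), (B,Z), (C,Z) → Nash equilibria.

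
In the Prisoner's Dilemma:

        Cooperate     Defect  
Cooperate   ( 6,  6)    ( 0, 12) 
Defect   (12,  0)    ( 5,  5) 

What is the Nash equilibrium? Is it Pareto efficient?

(Defect, Defect) is NE; not Pareto efficient

Work:
Defect dominates Cooperate for both players:
If P2 cooperates: Defect (12) > Cooperate (6)
If P2 defects: Defect (5) > Cooperate (0)
NE: (Defect, Defect) with payoff (5, 5)
But (Cooperate, Cooperate) = (6, 6) Pareto dominates (5, 5)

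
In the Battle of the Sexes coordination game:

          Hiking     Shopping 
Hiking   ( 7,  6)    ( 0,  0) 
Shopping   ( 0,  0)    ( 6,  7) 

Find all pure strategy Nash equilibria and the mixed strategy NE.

Pure NE: (Hiking, Hiking) and (Shopping, Shopping); Mixed NE: p = 0.5385, q = 0.4615

Work:
Check pure NE:
(Hiking, Hiking): (7, 6) - no unilateral deviation beneficial
(Shopping, Shopping): (6, 7) - no unilateral deviation beneficial
Mixed NE: P1 plays Hiking with p = 0.5385, P2 plays Hiking with q = 0.4615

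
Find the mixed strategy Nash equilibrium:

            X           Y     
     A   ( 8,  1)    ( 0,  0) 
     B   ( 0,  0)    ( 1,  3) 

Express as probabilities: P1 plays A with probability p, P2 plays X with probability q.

p = 0.75, q = 0.1111

Work:
Find probabilities that make opponent indifferent:
P2 chooses q to make P1 indifferent between A and B
P1 chooses p to make P2 indifferent between X and Y
Mixed NE: P1 plays (A: 0.75, B: 0.25), P2 plays (X: 0.1111, Y: 0.8889)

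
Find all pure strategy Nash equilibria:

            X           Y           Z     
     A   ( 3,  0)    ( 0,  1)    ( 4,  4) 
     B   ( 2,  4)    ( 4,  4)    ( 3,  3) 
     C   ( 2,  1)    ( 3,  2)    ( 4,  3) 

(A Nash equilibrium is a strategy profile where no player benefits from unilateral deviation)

Nash equilibrium: (A, Z), (B, Y), (C, Z)

Work:
Best responses:
  P1 vs X: payoffs [3, 2, 2] → best response A (payoff 3)
  P1 vs Y: payoffs [0, 4, 3] → best response B (payoff 4)
  P1 vs Z: payoffs [4, 3, 4] → best response A/C (payoff 4)
  P2 vs A: payoffs [0, 1, 4] → best response Z (payoff 4)
  P2 vs B: payoffs [4, 4, 3] → best response X/Y (payoff 4)
  P2 vs C: payoffs [1, 2, 3] → best response Z (payoff 3)
Mutual best responses: (A,Z), (B,Y), (C,Z) → Nash equilibria.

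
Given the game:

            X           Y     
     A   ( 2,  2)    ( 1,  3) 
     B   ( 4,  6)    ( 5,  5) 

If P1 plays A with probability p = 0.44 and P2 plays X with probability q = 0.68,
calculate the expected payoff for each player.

E[P1] = 3.1584, E[P2] = 4.2016

Work:
E[P1] = p·q·π₁(A,X) + p·(1-q)·π₁(A,Y) + (1-p)·q·π₁(B,X) + (1-p)·(1-q)·π₁(B,Y)
= 0.44·0.68·2 + 0.44·0.32·1 + 0.56·0.68·4 + 0.56·0.32·5
= 3.1584

E[P2] = 4.2016 (similar calculation)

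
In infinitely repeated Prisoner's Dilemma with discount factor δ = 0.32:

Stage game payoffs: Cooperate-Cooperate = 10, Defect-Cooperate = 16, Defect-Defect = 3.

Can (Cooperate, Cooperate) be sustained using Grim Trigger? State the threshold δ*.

δ* = 0.4615; since δ = 0.32 < 0.4615, cooperation cannot be sustained

Work:
For Grim Trigger:
Cooperate forever: 10/(1-δ)
Defect then punished: 16 + 3·δ/(1-δ)
Need: 10/(1-δ) ≥ 16 + 3·δ/(1-δ)
Solving: δ ≥ (T-R)/(T-P) = (16-10)/(16-3) = 0.4615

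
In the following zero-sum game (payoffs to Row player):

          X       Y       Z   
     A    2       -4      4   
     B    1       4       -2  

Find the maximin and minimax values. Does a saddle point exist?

Maximin = -2, Minimax = 2, Saddle: False

Work:
Row minimums: [-4, -2] → maximin = -2
Column maximums: [2, 4, 4] → minimax = 2
No saddle point (maximin ≠ minimax). Mixed strategy needed.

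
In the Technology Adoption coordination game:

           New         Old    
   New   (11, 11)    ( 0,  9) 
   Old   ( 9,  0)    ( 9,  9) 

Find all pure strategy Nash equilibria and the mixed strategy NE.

Pure NE: (New, New) and (Old, Old); Mixed NE: p = 0.8182, q = 0.8182

Work:
Check pure NE:
(New, New): (11, 11) - no unilateral deviation beneficial
(Old, Old): (9, 9) - no unilateral deviation beneficial
Mixed NE: P1 plays New with p = 0.8182, P2 plays New with q = 0.8182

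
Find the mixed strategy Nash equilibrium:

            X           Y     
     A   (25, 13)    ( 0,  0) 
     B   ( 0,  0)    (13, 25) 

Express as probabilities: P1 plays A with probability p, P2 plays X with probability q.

p = 0.6579, q = 0.3421

Work:
Find probabilities that make opponent indifferent:
P2 chooses q to make P1 indifferent between A and B
P1 chooses p to make P2 indifferent between X and Y
Mixed NE: P1 plays (A: 0.6579, B: 0.3421), P2 plays (X: 0.3421, Y: 0.6579)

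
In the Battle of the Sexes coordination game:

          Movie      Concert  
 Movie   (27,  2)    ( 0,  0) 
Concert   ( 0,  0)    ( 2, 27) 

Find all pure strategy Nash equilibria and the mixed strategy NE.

Pure NE: (Movie, Movie) and (Concert, Concert); Mixed NE: p = 0.931, q = 0.069

Work:
Check pure NE:
(Movie, Movie): (27, 2) - no unilateral deviation beneficial
(Concert, Concert): (2, 27) - no unilateral deviation beneficial
Mixed NE: P1 plays Movie with p = 0.931, P2 plays Movie with q = 0.069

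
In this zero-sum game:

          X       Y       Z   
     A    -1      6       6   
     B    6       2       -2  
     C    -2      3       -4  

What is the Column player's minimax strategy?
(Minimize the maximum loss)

Column should play X or Y or Z (all achieve the minimum), value = 6

Work:
Column player minimizes Row's maximum payoff:
Column X: max payoff to Row = 6
Column Y: max payoff to Row = 6
Column Z: max payoff to Row = 6
Minimum is 6, achieved by columns X, Y, Z (tied).
Each of X or Y or Z is a minimax strategy.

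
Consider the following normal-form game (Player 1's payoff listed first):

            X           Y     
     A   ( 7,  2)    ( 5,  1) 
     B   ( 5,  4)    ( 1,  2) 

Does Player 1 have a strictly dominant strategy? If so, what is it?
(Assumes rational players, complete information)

Yes, Player 1's strictly dominant strategy is A

Work:
A strategy strictly dominates another if it gives a strictly higher payoff against every opponent action. Compare each pair of P1's strategies column-by-column:
  A vs B: [7 vs 5, 5 vs 1] → A strictly dominates B
  B vs A: [5 vs 7, 1 vs 5] → B does not strictly dominate A (column X: 5 ≤ 7)
A strictly dominates every other strategy → strictly dominant.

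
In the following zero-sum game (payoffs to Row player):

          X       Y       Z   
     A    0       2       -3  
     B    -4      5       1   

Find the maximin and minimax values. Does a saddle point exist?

Maximin = -3, Minimax = 0, Saddle: False

Work:
Row minimums: [-3, -4] → maximin = -3
Column maximums: [0, 5, 1] → minimax = 0
No saddle point (maximin ≠ minimax). Mixed strategy needed.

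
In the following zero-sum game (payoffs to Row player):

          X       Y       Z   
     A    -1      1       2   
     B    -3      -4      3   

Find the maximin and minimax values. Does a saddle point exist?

Maximin = -1, Minimax = -1, Saddle: True

Work:
Row minimums: [-1, -4] → maximin = -1
Column maximums: [-1, 1, 3] → minimax = -1
Saddle point exists! Game value = -1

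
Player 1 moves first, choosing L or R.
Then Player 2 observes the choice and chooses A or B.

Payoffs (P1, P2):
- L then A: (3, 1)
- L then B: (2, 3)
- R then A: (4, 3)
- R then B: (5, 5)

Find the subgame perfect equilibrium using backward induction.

P1 plays R, P2 plays B after L and B after R; Payoff (5, 5)

Work:
Backward induction:
After L: P2 chooses B → P1 gets 2
After R: P2 chooses B → P1 gets 5
P1 chooses R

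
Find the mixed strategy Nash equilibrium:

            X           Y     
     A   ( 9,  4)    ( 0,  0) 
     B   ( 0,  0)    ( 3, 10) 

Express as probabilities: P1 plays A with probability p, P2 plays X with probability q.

p = 0.7143, q = 0.25

Work:
Find probabilities that make opponent indifferent:
P2 chooses q to make P1 indifferent between A and B
P1 chooses p to make P2 indifferent between X and Y
Mixed NE: P1 plays (A: 0.7143, B: 0.2857), P2 plays (X: 0.25, Y: 0.75)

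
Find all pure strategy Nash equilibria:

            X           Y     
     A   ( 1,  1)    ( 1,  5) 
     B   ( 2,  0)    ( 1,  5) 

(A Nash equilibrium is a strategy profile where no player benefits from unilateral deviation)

Nash equilibrium: (A, Y), (B, Y)

Work:
Best responses:
  P1 vs X: payoffs [1, 2] → best response B (payoff 2)
  P1 vs Y: payoffs [1, 1] → best response A/B (payoff 1)
  P2 vs A: payoffs [1, 5] → best response Y (payoff 5)
  P2 vs B: payoffs [0, 5] → best response Y (payoff 5)
Mutual best responses: (A,Y), (B,Y) → Nash equilibria.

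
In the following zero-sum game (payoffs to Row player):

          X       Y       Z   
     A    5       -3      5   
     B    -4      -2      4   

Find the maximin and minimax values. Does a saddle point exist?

Maximin = -3, Minimax = -2, Saddle: False

Work:
Row minimums: [-3, -4] → maximin = -3
Column maximums: [5, -2, 5] → minimax = -2
No saddle point (maximin ≠ minimax). Mixed strategy needed.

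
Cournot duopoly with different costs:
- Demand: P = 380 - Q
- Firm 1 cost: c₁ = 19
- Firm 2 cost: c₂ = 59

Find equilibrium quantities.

q₁* = 133.67, q₂* = 93.67

Work:
Reaction: q₁ = (380 - 19 - q₂)/2
Reaction: q₂ = (380 - 59 - q₁)/2
Solve simultaneously:
q₁* = (380 - 2×19 + 59)/3 = 133.67
q₂* = (380 - 2×59 + 19)/3 = 93.67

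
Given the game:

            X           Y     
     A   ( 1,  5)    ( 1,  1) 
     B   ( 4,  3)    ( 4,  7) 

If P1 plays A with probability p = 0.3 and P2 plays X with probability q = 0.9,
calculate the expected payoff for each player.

E[P1] = 3.1, E[P2] = 3.76

Work:
E[P1] = p·q·π₁(A,X) + p·(1-q)·π₁(A,Y) + (1-p)·q·π₁(B,X) + (1-p)·(1-q)·π₁(B,Y)
= 0.3·0.9·1 + 0.3·0.1·1 + 0.7·0.9·4 + 0.7·0.1·4
= 3.1

E[P2] = 3.76 (similar calculation)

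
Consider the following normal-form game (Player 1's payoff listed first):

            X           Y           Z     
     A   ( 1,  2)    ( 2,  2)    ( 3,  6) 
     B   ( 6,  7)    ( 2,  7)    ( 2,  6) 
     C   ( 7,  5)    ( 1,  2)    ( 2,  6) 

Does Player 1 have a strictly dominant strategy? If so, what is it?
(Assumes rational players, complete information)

No strictly dominant strategy exists for Player 1

Work:
A strategy strictly dominates another if it gives a strictly higher payoff against every opponent action. Compare each pair of P1's strategies column-by-column:
  A vs B: [1 vs 6, 2 vs 2, 3 vs 2] → A does not strictly dominate B (column X: 1 ≤ 6)
  A vs C: [1 vs 7, 2 vs 1, 3 vs 2] → A does not strictly dominate C (column X: 1 ≤ 7)
  B vs A: [6 vs 1, 2 vs 2, 2 vs 3] → B does not strictly dominate A (column Y: 2 ≤ 2)
  B vs C: [6 vs 7, 2 vs 1, 2 vs 2] → B does not strictly dominate C (column X: 6 ≤ 7)
  C vs A: [7 vs 1, 1 vs 2, 2 vs 3] → C does not strictly dominate A (column Y: 1 ≤ 2)
  C vs B: [7 vs 6, 1 vs 2, 2 vs 2] → C does not strictly dominate B (column Y: 1 ≤ 2)
No single strategy strictly dominates all others → no strictly dominant strategy.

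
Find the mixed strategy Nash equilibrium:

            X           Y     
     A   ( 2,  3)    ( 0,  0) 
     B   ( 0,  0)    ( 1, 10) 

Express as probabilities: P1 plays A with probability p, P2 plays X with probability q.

p = 0.7692, q = 0.3333

Work:
Find probabilities that make opponent indifferent:
P2 chooses q to make P1 indifferent between A and B
P1 chooses p to make P2 indifferent between X and Y
Mixed NE: P1 plays (A: 0.7692, B: 0.2308), P2 plays (X: 0.3333, Y: 0.6667)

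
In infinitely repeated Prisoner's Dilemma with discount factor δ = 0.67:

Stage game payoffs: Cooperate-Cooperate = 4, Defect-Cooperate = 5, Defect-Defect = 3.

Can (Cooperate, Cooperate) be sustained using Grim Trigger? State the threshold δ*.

δ* = 0.5; since δ = 0.67 ≥ 0.5, cooperation can be sustained

Work:
For Grim Trigger:
Cooperate forever: 4/(1-δ)
Defect then punished: 5 + 3·δ/(1-δ)
Need: 4/(1-δ) ≥ 5 + 3·δ/(1-δ)
Solving: δ ≥ (T-R)/(T-P) = (5-4)/(5-3) = 0.5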